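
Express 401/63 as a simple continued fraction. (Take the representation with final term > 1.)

[6; 2, 1, 2, 1, 5]

401 = 6·63 + 23
63 = 2·23 + 17
23 = 1·17 + 6
17 = 2·6 + 5
6 = 1·5 + 1
5 = 5·1 + 0  (stop)
So 401/63 = [6; 2, 1, 2, 1, 5].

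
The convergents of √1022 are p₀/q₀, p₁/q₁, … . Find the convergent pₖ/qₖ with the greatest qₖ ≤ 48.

√1022 = [31; 1, 30, 1, 62, …] (period length 4).
Convergents:
  p_0/q_0 = 31/1
  p_1/q_1 = 32/1
  p_2/q_2 = 991/31
  p_3/q_3 = 1023/32
  p_4/q_4 = 64417/2015
q_3 = 32 ≤ 48 < 2015 = q_4, so the answer is 1023/32.

1023/32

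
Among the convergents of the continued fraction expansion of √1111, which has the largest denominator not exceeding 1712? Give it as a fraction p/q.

√1111 = [33; 3, 66, …] (period length 2).
Convergents:
  p_0/q_0 = 33/1
  p_1/q_1 = 100/3
  p_2/q_2 = 6633/199
  p_3/q_3 = 19999/600
  p_4/q_4 = 1326567/39799
q_3 = 600 ≤ 1712 < 39799 = q_4, so the answer is 19999/600.

19999/600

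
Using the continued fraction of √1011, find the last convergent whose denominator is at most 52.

1558/49

√1011 = [31; 1, 3, 1, 9, 1, 3, 1, 62, …] (period length 8).
Convergents:
  p_0/q_0 = 31/1
  p_1/q_1 = 32/1
  p_2/q_2 = 127/4
  p_3/q_3 = 159/5
  p_4/q_4 = 1558/49
  p_5/q_5 = 1717/54
q_4 = 49 ≤ 52 < 54 = q_5, so the answer is 1558/49.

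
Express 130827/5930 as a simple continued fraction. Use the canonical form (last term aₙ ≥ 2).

[22; 16, 6, 3, 19]

130827 = 22·5930 + 367
5930 = 16·367 + 58
367 = 6·58 + 19
58 = 3·19 + 1
19 = 19·1 + 0  (stop)
So 130827/5930 = [22; 16, 6, 3, 19].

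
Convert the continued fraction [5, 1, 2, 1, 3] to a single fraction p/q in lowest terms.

86/15

Using pₖ = aₖpₖ₋₁ + pₖ₋₂ and qₖ = aₖqₖ₋₁ + qₖ₋₂:
  k=0: a=5, p=5, q=1
  k=1: a=1, p=6, q=1
  k=2: a=2, p=17, q=3
  k=3: a=1, p=23, q=4
  k=4: a=3, p=86, q=15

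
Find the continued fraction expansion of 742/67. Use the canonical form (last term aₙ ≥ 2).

[11; 13, 2, 2]

742 = 11·67 + 5
67 = 13·5 + 2
5 = 2·2 + 1
2 = 2·1 + 0  (stop)
So 742/67 = [11; 13, 2, 2].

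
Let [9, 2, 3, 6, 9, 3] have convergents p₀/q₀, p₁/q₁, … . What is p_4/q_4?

Using pₖ = aₖpₖ₋₁ + pₖ₋₂, qₖ = aₖqₖ₋₁ + qₖ₋₂ (with p₋₁=1, p₋₂=0, q₋₁=0, q₋₂=1):
  k=0: a=9, p=9, q=1
  k=1: a=2, p=19, q=2
  k=2: a=3, p=66, q=7
  k=3: a=6, p=415, q=44
  k=4: a=9, p=3801, q=403

3801/403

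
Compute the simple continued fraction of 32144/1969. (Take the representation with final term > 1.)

32144 = 16·1969 + 640
1969 = 3·640 + 49
640 = 13·49 + 3
49 = 16·3 + 1
3 = 3·1 + 0  (stop)
So 32144/1969 = [16; 3, 13, 16, 3].

[16; 3, 13, 16, 3]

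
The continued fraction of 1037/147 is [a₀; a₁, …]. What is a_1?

1037 = 7·147 + 8   →  a_0 = 7
147 = 18·8 + 3   →  a_1 = 18

18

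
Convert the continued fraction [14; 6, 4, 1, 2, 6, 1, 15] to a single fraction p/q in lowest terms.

Using pₖ = aₖpₖ₋₁ + pₖ₋₂ and qₖ = aₖqₖ₋₁ + qₖ₋₂:
  k=0: a=14, p=14, q=1
  k=1: a=6, p=85, q=6
  k=2: a=4, p=354, q=25
  k=3: a=1, p=439, q=31
  k=4: a=2, p=1232, q=87
  k=5: a=6, p=7831, q=553
  k=6: a=1, p=9063, q=640
  k=7: a=15, p=143776, q=10153

143776/10153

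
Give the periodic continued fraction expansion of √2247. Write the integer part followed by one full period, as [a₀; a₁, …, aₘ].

a₀ = ⌊√2247⌋ = 47.

[47; 2, 2, 15, 2, 2, 94]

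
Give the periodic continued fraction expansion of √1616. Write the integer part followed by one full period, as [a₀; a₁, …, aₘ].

[40; 5, 80]

a₀ = ⌊√1616⌋ = 40.
With m₀=0, d₀=1 and mₖ₊₁ = dₖaₖ − mₖ, dₖ₊₁ = (n − mₖ₊₁²)/dₖ, aₖ₊₁ = ⌊(a₀+mₖ₊₁)/dₖ₊₁⌋:
  k=1: m=40, d=16, a=5
  k=2: m=40, d=1, a=80
d=1 and a=2a₀=80 at k=2, so the next step gives (m, d) = (40, 16) again — its k=1 value — and the period has length 2.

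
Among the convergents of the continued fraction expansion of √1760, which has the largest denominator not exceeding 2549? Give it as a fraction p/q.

√1760 = [41; 1, 19, 1, 82, …] (period length 4).
Convergents:
  p_0/q_0 = 41/1
  p_1/q_1 = 42/1
  p_2/q_2 = 839/20
  p_3/q_3 = 881/21
  p_4/q_4 = 73081/1742
  p_5/q_5 = 73962/1763
  p_6/q_6 = 1478359/35239
q_5 = 1763 ≤ 2549 < 35239 = q_6, so the answer is 73962/1763.

73962/1763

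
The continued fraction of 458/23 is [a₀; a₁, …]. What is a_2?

458 = 19·23 + 21   →  a_0 = 19
23 = 1·21 + 2   →  a_1 = 1
21 = 10·2 + 1   →  a_2 = 10

10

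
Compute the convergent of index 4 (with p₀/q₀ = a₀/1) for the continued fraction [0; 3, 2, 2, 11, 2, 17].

Using pₖ = aₖpₖ₋₁ + pₖ₋₂, qₖ = aₖqₖ₋₁ + qₖ₋₂ (with p₋₁=1, p₋₂=0, q₋₁=0, q₋₂=1):
  k=0: a=0, p=0, q=1
  k=1: a=3, p=1, q=3
  k=2: a=2, p=2, q=7
  k=3: a=2, p=5, q=17
  k=4: a=11, p=57, q=194

57/194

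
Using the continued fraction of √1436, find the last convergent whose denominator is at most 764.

√1436 = [37; 1, 8, 2, 18, 2, 8, 1, 74, …] (period length 8).
Convergents:
  p_0/q_0 = 37/1
  p_1/q_1 = 38/1
  p_2/q_2 = 341/9
  p_3/q_3 = 720/19
  p_4/q_4 = 13301/351
  p_5/q_5 = 27322/721
  p_6/q_6 = 231877/6119
q_5 = 721 ≤ 764 < 6119 = q_6, so the answer is 27322/721.

27322/721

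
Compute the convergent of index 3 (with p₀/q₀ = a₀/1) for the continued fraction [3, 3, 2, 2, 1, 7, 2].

Using pₖ = aₖpₖ₋₁ + pₖ₋₂, qₖ = aₖqₖ₋₁ + qₖ₋₂ (with p₋₁=1, p₋₂=0, q₋₁=0, q₋₂=1):
  k=0: a=3, p=3, q=1
  k=1: a=3, p=10, q=3
  k=2: a=2, p=23, q=7
  k=3: a=2, p=56, q=17

56/17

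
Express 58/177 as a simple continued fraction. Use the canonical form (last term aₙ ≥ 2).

58 = 0×177 + 58
177 = 3×58 + 3
58 = 19×3 + 1
3 = 3×1 + 0  (stop)
So 58/177 = [0; 3, 19, 3].

[0; 3, 19, 3]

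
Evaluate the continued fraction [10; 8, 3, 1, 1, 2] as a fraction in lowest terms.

Fold from the inside: start with 2/1.
  1 + 1/2 = 3/2
  1 + 2/3 = 5/3
  3 + 3/5 = 18/5
  8 + 5/18 = 149/18
  10 + 18/149 = 1508/149

1508/149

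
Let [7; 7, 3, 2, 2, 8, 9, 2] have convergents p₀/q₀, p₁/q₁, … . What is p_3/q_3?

364/51

Using pₖ = aₖpₖ₋₁ + pₖ₋₂, qₖ = aₖqₖ₋₁ + qₖ₋₂ (with p₋₁=1, p₋₂=0, q₋₁=0, q₋₂=1):
  k=0: a=7, p=7, q=1
  k=1: a=7, p=50, q=7
  k=2: a=3, p=157, q=22
  k=3: a=2, p=364, q=51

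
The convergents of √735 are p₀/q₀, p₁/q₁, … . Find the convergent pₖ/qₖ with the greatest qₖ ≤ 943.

13203/487

√735 = [27; 9, 54, …] (period length 2).
Convergents:
  p_0/q_0 = 27/1
  p_1/q_1 = 244/9
  p_2/q_2 = 13203/487
  p_3/q_3 = 119071/4392
q_2 = 487 ≤ 943 < 4392 = q_3, so the answer is 13203/487.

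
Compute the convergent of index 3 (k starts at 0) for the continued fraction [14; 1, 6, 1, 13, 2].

Using pₖ = aₖpₖ₋₁ + pₖ₋₂, qₖ = aₖqₖ₋₁ + qₖ₋₂ (with p₋₁=1, p₋₂=0, q₋₁=0, q₋₂=1):
  k=0: a=14, p=14, q=1
  k=1: a=1, p=15, q=1
  k=2: a=6, p=104, q=7
  k=3: a=1, p=119, q=8

119/8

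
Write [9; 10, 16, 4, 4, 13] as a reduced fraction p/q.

Using pₖ = aₖpₖ₋₁ + pₖ₋₂ and qₖ = aₖqₖ₋₁ + qₖ₋₂:
  k=0: a=9, p=9, q=1
  k=1: a=10, p=91, q=10
  k=2: a=16, p=1465, q=161
  k=3: a=4, p=5951, q=654
  k=4: a=4, p=25269, q=2777
  k=5: a=13, p=334448, q=36755

334448/36755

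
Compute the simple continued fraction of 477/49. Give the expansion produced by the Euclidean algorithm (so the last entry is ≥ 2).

477 = 9×49 + 36
49 = 1×36 + 13
36 = 2×13 + 10
13 = 1×10 + 3
10 = 3×3 + 1
3 = 3×1 + 0  (stop)
So 477/49 = [9; 1, 2, 1, 3, 3].

[9; 1, 2, 1, 3, 3]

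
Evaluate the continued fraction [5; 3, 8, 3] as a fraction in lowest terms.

415/78

Using pₖ = aₖpₖ₋₁ + pₖ₋₂ and qₖ = aₖqₖ₋₁ + qₖ₋₂:
  k=0: a=5, p=5, q=1
  k=1: a=3, p=16, q=3
  k=2: a=8, p=133, q=25
  k=3: a=3, p=415, q=78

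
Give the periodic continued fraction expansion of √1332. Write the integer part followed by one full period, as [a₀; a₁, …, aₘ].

a₀ = ⌊√1332⌋ = 36.
With m₀=0, d₀=1 and mₖ₊₁ = dₖaₖ − mₖ, dₖ₊₁ = (n − mₖ₊₁²)/dₖ, aₖ₊₁ = ⌊(a₀+mₖ₊₁)/dₖ₊₁⌋:
  k=1: m=36, d=36, a=2
  k=2: m=36, d=1, a=72
d=1 and a=2a₀=72 at k=2, so the next step gives (m, d) = (36, 36) again — its k=1 value — and the period has length 2.

[36; 2, 72]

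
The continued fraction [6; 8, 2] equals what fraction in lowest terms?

104/17

Using pₖ = aₖpₖ₋₁ + pₖ₋₂ and qₖ = aₖqₖ₋₁ + qₖ₋₂:
  k=0: a=6, p=6, q=1
  k=1: a=8, p=49, q=8
  k=2: a=2, p=104, q=17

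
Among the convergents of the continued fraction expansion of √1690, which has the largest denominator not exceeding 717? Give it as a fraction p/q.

√1690 = [41; 9, 8, 9, 82, …] (period length 4).
Convergents:
  p_0/q_0 = 41/1
  p_1/q_1 = 370/9
  p_2/q_2 = 3001/73
  p_3/q_3 = 27379/666
  p_4/q_4 = 2248079/54685
q_3 = 666 ≤ 717 < 54685 = q_4, so the answer is 27379/666.

27379/666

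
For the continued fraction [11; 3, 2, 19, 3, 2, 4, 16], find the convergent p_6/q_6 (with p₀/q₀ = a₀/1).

Using pₖ = aₖpₖ₋₁ + pₖ₋₂, qₖ = aₖqₖ₋₁ + qₖ₋₂ (with p₋₁=1, p₋₂=0, q₋₁=0, q₋₂=1):
  k=0: a=11, p=11, q=1
  k=1: a=3, p=34, q=3
  k=2: a=2, p=79, q=7
  k=3: a=19, p=1535, q=136
  k=4: a=3, p=4684, q=415
  k=5: a=2, p=10903, q=966
  k=6: a=4, p=48296, q=4279

48296/4279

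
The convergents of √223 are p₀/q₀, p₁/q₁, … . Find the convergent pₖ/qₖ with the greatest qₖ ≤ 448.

6481/434

√223 = [14; 1, 13, 1, 28, …] (period length 4).
Convergents:
  p_0/q_0 = 14/1
  p_1/q_1 = 15/1
  p_2/q_2 = 209/14
  p_3/q_3 = 224/15
  p_4/q_4 = 6481/434
  p_5/q_5 = 6705/449
q_4 = 434 ≤ 448 < 449 = q_5, so the answer is 6481/434.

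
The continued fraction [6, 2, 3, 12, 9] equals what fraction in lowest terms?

5022/781

Using pₖ = aₖpₖ₋₁ + pₖ₋₂ and qₖ = aₖqₖ₋₁ + qₖ₋₂:
  k=0: a=6, p=6, q=1
  k=1: a=2, p=13, q=2
  k=2: a=3, p=45, q=7
  k=3: a=12, p=553, q=86
  k=4: a=9, p=5022, q=781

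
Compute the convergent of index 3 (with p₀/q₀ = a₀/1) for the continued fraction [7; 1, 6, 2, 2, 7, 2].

Using pₖ = aₖpₖ₋₁ + pₖ₋₂, qₖ = aₖqₖ₋₁ + qₖ₋₂ (with p₋₁=1, p₋₂=0, q₋₁=0, q₋₂=1):
  k=0: a=7, p=7, q=1
  k=1: a=1, p=8, q=1
  k=2: a=6, p=55, q=7
  k=3: a=2, p=118, q=15

118/15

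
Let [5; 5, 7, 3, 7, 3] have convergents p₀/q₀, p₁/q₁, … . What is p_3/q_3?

Using pₖ = aₖpₖ₋₁ + pₖ₋₂, qₖ = aₖqₖ₋₁ + qₖ₋₂ (with p₋₁=1, p₋₂=0, q₋₁=0, q₋₂=1):
  k=0: a=5, p=5, q=1
  k=1: a=5, p=26, q=5
  k=2: a=7, p=187, q=36
  k=3: a=3, p=587, q=113

587/113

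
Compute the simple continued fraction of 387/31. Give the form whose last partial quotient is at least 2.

387 = 12×31 + 15
31 = 2×15 + 1
15 = 15×1 + 0  (stop)
So 387/31 = [12; 2, 15].

[12; 2, 15]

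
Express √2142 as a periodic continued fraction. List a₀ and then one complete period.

a₀ = ⌊√2142⌋ = 46.

[46; 3, 1, 1, 4, 1, 1, 3, 92]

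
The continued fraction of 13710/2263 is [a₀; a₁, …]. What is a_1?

13710 = 6·2263 + 132   →  a_0 = 6
2263 = 17·132 + 19   →  a_1 = 17

17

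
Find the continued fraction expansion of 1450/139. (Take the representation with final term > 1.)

[10; 2, 3, 6, 3]

1450 = 10·139 + 60
139 = 2·60 + 19
60 = 3·19 + 3
19 = 6·3 + 1
3 = 3·1 + 0  (stop)
So 1450/139 = [10; 2, 3, 6, 3].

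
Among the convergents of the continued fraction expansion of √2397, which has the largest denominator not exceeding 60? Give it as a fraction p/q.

√2397 = [48; 1, 23, 2, 23, 1, 96, …] (period length 6).
Convergents:
  p_0/q_0 = 48/1
  p_1/q_1 = 49/1
  p_2/q_2 = 1175/24
  p_3/q_3 = 2399/49
  p_4/q_4 = 56352/1151
q_3 = 49 ≤ 60 < 1151 = q_4, so the answer is 2399/49.

2399/49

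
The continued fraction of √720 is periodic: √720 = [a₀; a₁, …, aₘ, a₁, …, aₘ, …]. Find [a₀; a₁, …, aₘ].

a₀ = ⌊√720⌋ = 26.

[26; 1, 4, 1, 52]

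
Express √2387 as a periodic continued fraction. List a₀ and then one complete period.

[48; 1, 5, 1, 96]

a₀ = ⌊√2387⌋ = 48.
With m₀=0, d₀=1 and mₖ₊₁ = dₖaₖ − mₖ, dₖ₊₁ = (n − mₖ₊₁²)/dₖ, aₖ₊₁ = ⌊(a₀+mₖ₊₁)/dₖ₊₁⌋:
  k=1: m=48, d=83, a=1
  k=2: m=35, d=14, a=5
  k=3: m=35, d=83, a=1
  k=4: m=48, d=1, a=96
d=1 and a=2a₀=96 at k=4, so the next step gives (m, d) = (48, 83) again — its k=1 value — and the period has length 4.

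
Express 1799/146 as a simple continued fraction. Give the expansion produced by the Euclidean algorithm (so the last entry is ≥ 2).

[12; 3, 9, 2, 2]

1799 = 12×146 + 47
146 = 3×47 + 5
47 = 9×5 + 2
5 = 2×2 + 1
2 = 2×1 + 0  (stop)
So 1799/146 = [12; 3, 9, 2, 2].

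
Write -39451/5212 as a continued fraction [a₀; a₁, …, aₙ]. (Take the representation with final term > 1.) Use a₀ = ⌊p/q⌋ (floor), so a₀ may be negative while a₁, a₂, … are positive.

-39451 = -8×5212 + 2245
5212 = 2×2245 + 722
2245 = 3×722 + 79
722 = 9×79 + 11
79 = 7×11 + 2
11 = 5×2 + 1
2 = 2×1 + 0  (stop)
So -39451/5212 = [-8; 2, 3, 9, 7, 5, 2].

[-8; 2, 3, 9, 7, 5, 2]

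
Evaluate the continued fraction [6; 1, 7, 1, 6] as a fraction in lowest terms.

427/62

Using pₖ = aₖpₖ₋₁ + pₖ₋₂ and qₖ = aₖqₖ₋₁ + qₖ₋₂:
  k=0: a=6, p=6, q=1
  k=1: a=1, p=7, q=1
  k=2: a=7, p=55, q=8
  k=3: a=1, p=62, q=9
  k=4: a=6, p=427, q=62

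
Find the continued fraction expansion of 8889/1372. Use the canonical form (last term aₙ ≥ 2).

8889 = 6·1372 + 657
1372 = 2·657 + 58
657 = 11·58 + 19
58 = 3·19 + 1
19 = 19·1 + 0  (stop)
So 8889/1372 = [6; 2, 11, 3, 19].

[6; 2, 11, 3, 19]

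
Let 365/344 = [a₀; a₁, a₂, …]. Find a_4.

365 = 1·344 + 21   →  a_0 = 1
344 = 16·21 + 8   →  a_1 = 16
21 = 2·8 + 5   →  a_2 = 2
8 = 1·5 + 3   →  a_3 = 1
5 = 1·3 + 2   →  a_4 = 1

1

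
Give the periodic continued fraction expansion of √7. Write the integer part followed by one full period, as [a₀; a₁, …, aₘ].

a₀ = ⌊√7⌋ = 2.
With m₀=0, d₀=1 and mₖ₊₁ = dₖaₖ − mₖ, dₖ₊₁ = (n − mₖ₊₁²)/dₖ, aₖ₊₁ = ⌊(a₀+mₖ₊₁)/dₖ₊₁⌋:
  k=1: m=2, d=3, a=1
  k=2: m=1, d=2, a=1
  k=3: m=1, d=3, a=1
  k=4: m=2, d=1, a=4
d=1 and a=2a₀=4 at k=4, so the next step gives (m, d) = (2, 3) again — its k=1 value — and the period has length 4.

[2; 1, 1, 1, 4]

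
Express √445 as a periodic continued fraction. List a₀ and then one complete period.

a₀ = ⌊√445⌋ = 21.
With m₀=0, d₀=1 and mₖ₊₁ = dₖaₖ − mₖ, dₖ₊₁ = (n − mₖ₊₁²)/dₖ, aₖ₊₁ = ⌊(a₀+mₖ₊₁)/dₖ₊₁⌋:
  k=1: m=21, d=4, a=10
  k=2: m=19, d=21, a=1
  k=3: m=2, d=21, a=1
  k=4: m=19, d=4, a=10
  k=5: m=21, d=1, a=42
d=1 and a=2a₀=42 at k=5, so the next step gives (m, d) = (21, 4) again — its k=1 value — and the period has length 5.

[21; 10, 1, 1, 10, 42]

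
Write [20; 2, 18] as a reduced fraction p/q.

758/37

Using pₖ = aₖpₖ₋₁ + pₖ₋₂ and qₖ = aₖqₖ₋₁ + qₖ₋₂:
  k=0: a=20, p=20, q=1
  k=1: a=2, p=41, q=2
  k=2: a=18, p=758, q=37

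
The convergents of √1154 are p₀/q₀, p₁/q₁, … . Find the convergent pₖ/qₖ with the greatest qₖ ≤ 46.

1155/34

√1154 = [33; 1, 32, 1, 66, …] (period length 4).
Convergents:
  p_0/q_0 = 33/1
  p_1/q_1 = 34/1
  p_2/q_2 = 1121/33
  p_3/q_3 = 1155/34
  p_4/q_4 = 77351/2277
q_3 = 34 ≤ 46 < 2277 = q_4, so the answer is 1155/34.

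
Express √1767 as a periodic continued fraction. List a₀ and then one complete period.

[42; 28, 84]

a₀ = ⌊√1767⌋ = 42.
With m₀=0, d₀=1 and mₖ₊₁ = dₖaₖ − mₖ, dₖ₊₁ = (n − mₖ₊₁²)/dₖ, aₖ₊₁ = ⌊(a₀+mₖ₊₁)/dₖ₊₁⌋:
  k=1: m=42, d=3, a=28
  k=2: m=42, d=1, a=84
d=1 and a=2a₀=84 at k=2, so the next step gives (m, d) = (42, 3) again — its k=1 value — and the period has length 2.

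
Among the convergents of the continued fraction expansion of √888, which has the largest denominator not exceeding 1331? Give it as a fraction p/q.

35491/1191

√888 = [29; 1, 3, 1, 58, …] (period length 4).
Convergents:
  p_0/q_0 = 29/1
  p_1/q_1 = 30/1
  p_2/q_2 = 119/4
  p_3/q_3 = 149/5
  p_4/q_4 = 8761/294
  p_5/q_5 = 8910/299
  p_6/q_6 = 35491/1191
  p_7/q_7 = 44401/1490
q_6 = 1191 ≤ 1331 < 1490 = q_7, so the answer is 35491/1191.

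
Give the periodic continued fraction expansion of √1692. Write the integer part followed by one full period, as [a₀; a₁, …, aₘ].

a₀ = ⌊√1692⌋ = 41.

[41; 7, 2, 7, 82]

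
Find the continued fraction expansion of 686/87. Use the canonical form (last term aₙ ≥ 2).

686 = 7*87 + 77
87 = 1*77 + 10
77 = 7*10 + 7
10 = 1*7 + 3
7 = 2*3 + 1
3 = 3*1 + 0  (stop)
So 686/87 = [7; 1, 7, 1, 2, 3].

[7; 1, 7, 1, 2, 3]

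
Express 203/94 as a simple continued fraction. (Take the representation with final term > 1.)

[2; 6, 3, 1, 3]

203 = 2×94 + 15
94 = 6×15 + 4
15 = 3×4 + 3
4 = 1×3 + 1
3 = 3×1 + 0  (stop)
So 203/94 = [2; 6, 3, 1, 3].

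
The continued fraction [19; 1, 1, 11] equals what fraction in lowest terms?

Fold from the inside: start with 11/1.
  1 + 1/11 = 12/11
  1 + 11/12 = 23/12
  19 + 12/23 = 449/23

449/23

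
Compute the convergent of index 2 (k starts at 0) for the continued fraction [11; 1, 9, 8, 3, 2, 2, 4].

119/10

Using pₖ = aₖpₖ₋₁ + pₖ₋₂, qₖ = aₖqₖ₋₁ + qₖ₋₂ (with p₋₁=1, p₋₂=0, q₋₁=0, q₋₂=1):
  k=0: a=11, p=11, q=1
  k=1: a=1, p=12, q=1
  k=2: a=9, p=119, q=10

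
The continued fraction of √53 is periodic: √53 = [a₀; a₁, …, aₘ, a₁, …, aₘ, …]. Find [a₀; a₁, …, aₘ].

[7; 3, 1, 1, 3, 14]

a₀ = ⌊√53⌋ = 7.
With m₀=0, d₀=1 and mₖ₊₁ = dₖaₖ − mₖ, dₖ₊₁ = (n − mₖ₊₁²)/dₖ, aₖ₊₁ = ⌊(a₀+mₖ₊₁)/dₖ₊₁⌋:
  k=1: m=7, d=4, a=3
  k=2: m=5, d=7, a=1
  k=3: m=2, d=7, a=1
  k=4: m=5, d=4, a=3
  k=5: m=7, d=1, a=14
d=1 and a=2a₀=14 at k=5, so the next step gives (m, d) = (7, 4) again — its k=1 value — and the period has length 5.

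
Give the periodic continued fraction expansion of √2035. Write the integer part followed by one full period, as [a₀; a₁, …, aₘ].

[45; 9, 90]

a₀ = ⌊√2035⌋ = 45.
With m₀=0, d₀=1 and mₖ₊₁ = dₖaₖ − mₖ, dₖ₊₁ = (n − mₖ₊₁²)/dₖ, aₖ₊₁ = ⌊(a₀+mₖ₊₁)/dₖ₊₁⌋:
  k=1: m=45, d=10, a=9
  k=2: m=45, d=1, a=90
d=1 and a=2a₀=90 at k=2, so the next step gives (m, d) = (45, 10) again — its k=1 value — and the period has length 2.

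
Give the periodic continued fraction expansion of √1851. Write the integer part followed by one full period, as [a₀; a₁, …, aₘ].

[43; 43, 86]

a₀ = ⌊√1851⌋ = 43.
With m₀=0, d₀=1 and mₖ₊₁ = dₖaₖ − mₖ, dₖ₊₁ = (n − mₖ₊₁²)/dₖ, aₖ₊₁ = ⌊(a₀+mₖ₊₁)/dₖ₊₁⌋:
  k=1: m=43, d=2, a=43
  k=2: m=43, d=1, a=86
d=1 and a=2a₀=86 at k=2, so the next step gives (m, d) = (43, 2) again — its k=1 value — and the period has length 2.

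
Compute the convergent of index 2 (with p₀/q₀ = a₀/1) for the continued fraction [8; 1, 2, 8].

26/3

Using pₖ = aₖpₖ₋₁ + pₖ₋₂, qₖ = aₖqₖ₋₁ + qₖ₋₂ (with p₋₁=1, p₋₂=0, q₋₁=0, q₋₂=1):
  k=0: a=8, p=8, q=1
  k=1: a=1, p=9, q=1
  k=2: a=2, p=26, q=3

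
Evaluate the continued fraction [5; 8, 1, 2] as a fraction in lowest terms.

133/26

Using pₖ = aₖpₖ₋₁ + pₖ₋₂ and qₖ = aₖqₖ₋₁ + qₖ₋₂:
  k=0: a=5, p=5, q=1
  k=1: a=8, p=41, q=8
  k=2: a=1, p=46, q=9
  k=3: a=2, p=133, q=26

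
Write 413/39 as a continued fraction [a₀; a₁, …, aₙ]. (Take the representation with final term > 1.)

[10; 1, 1, 2, 3, 2]

413 = 10×39 + 23
39 = 1×23 + 16
23 = 1×16 + 7
16 = 2×7 + 2
7 = 3×2 + 1
2 = 2×1 + 0  (stop)
So 413/39 = [10; 1, 1, 2, 3, 2].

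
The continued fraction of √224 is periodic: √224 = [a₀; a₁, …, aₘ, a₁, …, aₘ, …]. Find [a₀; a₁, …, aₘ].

a₀ = ⌊√224⌋ = 14.
With m₀=0, d₀=1 and mₖ₊₁ = dₖaₖ − mₖ, dₖ₊₁ = (n − mₖ₊₁²)/dₖ, aₖ₊₁ = ⌊(a₀+mₖ₊₁)/dₖ₊₁⌋:
  k=1: m=14, d=28, a=1
  k=2: m=14, d=1, a=28
d=1 and a=2a₀=28 at k=2, so the next step gives (m, d) = (14, 28) again — its k=1 value — and the period has length 2.

[14; 1, 28]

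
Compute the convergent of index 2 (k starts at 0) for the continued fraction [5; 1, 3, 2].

Using pₖ = aₖpₖ₋₁ + pₖ₋₂, qₖ = aₖqₖ₋₁ + qₖ₋₂ (with p₋₁=1, p₋₂=0, q₋₁=0, q₋₂=1):
  k=0: a=5, p=5, q=1
  k=1: a=1, p=6, q=1
  k=2: a=3, p=23, q=4

23/4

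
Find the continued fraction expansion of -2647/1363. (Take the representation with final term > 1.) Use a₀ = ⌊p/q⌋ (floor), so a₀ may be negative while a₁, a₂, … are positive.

-2647 = -2*1363 + 79
1363 = 17*79 + 20
79 = 3*20 + 19
20 = 1*19 + 1
19 = 19*1 + 0  (stop)
So -2647/1363 = [-2; 17, 3, 1, 19].

[-2; 17, 3, 1, 19]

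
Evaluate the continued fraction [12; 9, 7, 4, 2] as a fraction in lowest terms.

Using pₖ = aₖpₖ₋₁ + pₖ₋₂ and qₖ = aₖqₖ₋₁ + qₖ₋₂:
  k=0: a=12, p=12, q=1
  k=1: a=9, p=109, q=9
  k=2: a=7, p=775, q=64
  k=3: a=4, p=3209, q=265
  k=4: a=2, p=7193, q=594

7193/594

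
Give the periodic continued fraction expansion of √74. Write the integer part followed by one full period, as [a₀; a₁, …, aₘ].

[8; 1, 1, 1, 1, 16]

a₀ = ⌊√74⌋ = 8.
With m₀=0, d₀=1 and mₖ₊₁ = dₖaₖ − mₖ, dₖ₊₁ = (n − mₖ₊₁²)/dₖ, aₖ₊₁ = ⌊(a₀+mₖ₊₁)/dₖ₊₁⌋:
  k=1: m=8, d=10, a=1
  k=2: m=2, d=7, a=1
  k=3: m=5, d=7, a=1
  k=4: m=2, d=10, a=1
  k=5: m=8, d=1, a=16
d=1 and a=2a₀=16 at k=5, so the next step gives (m, d) = (8, 10) again — its k=1 value — and the period has length 5.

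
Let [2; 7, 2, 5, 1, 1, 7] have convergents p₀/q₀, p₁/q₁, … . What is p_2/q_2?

Using pₖ = aₖpₖ₋₁ + pₖ₋₂, qₖ = aₖqₖ₋₁ + qₖ₋₂ (with p₋₁=1, p₋₂=0, q₋₁=0, q₋₂=1):
  k=0: a=2, p=2, q=1
  k=1: a=7, p=15, q=7
  k=2: a=2, p=32, q=15

32/15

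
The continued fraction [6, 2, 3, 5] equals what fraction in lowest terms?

238/37

Using pₖ = aₖpₖ₋₁ + pₖ₋₂ and qₖ = aₖqₖ₋₁ + qₖ₋₂:
  k=0: a=6, p=6, q=1
  k=1: a=2, p=13, q=2
  k=2: a=3, p=45, q=7
  k=3: a=5, p=238, q=37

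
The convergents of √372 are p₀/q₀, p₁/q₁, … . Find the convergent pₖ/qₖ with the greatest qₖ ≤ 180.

1678/87

√372 = [19; 3, 2, 12, 2, 3, 38, …] (period length 6).
Convergents:
  p_0/q_0 = 19/1
  p_1/q_1 = 58/3
  p_2/q_2 = 135/7
  p_3/q_3 = 1678/87
  p_4/q_4 = 3491/181
q_3 = 87 ≤ 180 < 181 = q_4, so the answer is 1678/87.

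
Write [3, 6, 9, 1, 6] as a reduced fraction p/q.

1332/421

Using pₖ = aₖpₖ₋₁ + pₖ₋₂ and qₖ = aₖqₖ₋₁ + qₖ₋₂:
  k=0: a=3, p=3, q=1
  k=1: a=6, p=19, q=6
  k=2: a=9, p=174, q=55
  k=3: a=1, p=193, q=61
  k=4: a=6, p=1332, q=421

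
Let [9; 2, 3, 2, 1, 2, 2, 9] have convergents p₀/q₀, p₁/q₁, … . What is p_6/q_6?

Using pₖ = aₖpₖ₋₁ + pₖ₋₂, qₖ = aₖqₖ₋₁ + qₖ₋₂ (with p₋₁=1, p₋₂=0, q₋₁=0, q₋₂=1):
  k=0: a=9, p=9, q=1
  k=1: a=2, p=19, q=2
  k=2: a=3, p=66, q=7
  k=3: a=2, p=151, q=16
  k=4: a=1, p=217, q=23
  k=5: a=2, p=585, q=62
  k=6: a=2, p=1387, q=147

1387/147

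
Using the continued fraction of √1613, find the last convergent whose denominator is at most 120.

1486/37

√1613 = [40; 6, 6, 80, …] (period length 3).
Convergents:
  p_0/q_0 = 40/1
  p_1/q_1 = 241/6
  p_2/q_2 = 1486/37
  p_3/q_3 = 119121/2966
q_2 = 37 ≤ 120 < 2966 = q_3, so the answer is 1486/37.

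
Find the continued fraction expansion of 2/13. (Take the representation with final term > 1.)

[0; 6, 2]

2 = 0×13 + 2
13 = 6×2 + 1
2 = 2×1 + 0  (stop)
So 2/13 = [0; 6, 2].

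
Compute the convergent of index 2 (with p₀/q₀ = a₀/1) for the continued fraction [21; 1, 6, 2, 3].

Using pₖ = aₖpₖ₋₁ + pₖ₋₂, qₖ = aₖqₖ₋₁ + qₖ₋₂ (with p₋₁=1, p₋₂=0, q₋₁=0, q₋₂=1):
  k=0: a=21, p=21, q=1
  k=1: a=1, p=22, q=1
  k=2: a=6, p=153, q=7

153/7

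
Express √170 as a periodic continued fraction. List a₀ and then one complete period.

a₀ = ⌊√170⌋ = 13.
With m₀=0, d₀=1 and mₖ₊₁ = dₖaₖ − mₖ, dₖ₊₁ = (n − mₖ₊₁²)/dₖ, aₖ₊₁ = ⌊(a₀+mₖ₊₁)/dₖ₊₁⌋:
  k=1: m=13, d=1, a=26
d=1 and a=2a₀=26 at k=1, so the next step gives (m, d) = (13, 1) again — its k=1 value — and the period has length 1.

[13; 26]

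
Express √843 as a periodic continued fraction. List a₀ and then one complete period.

a₀ = ⌊√843⌋ = 29.
With m₀=0, d₀=1 and mₖ₊₁ = dₖaₖ − mₖ, dₖ₊₁ = (n − mₖ₊₁²)/dₖ, aₖ₊₁ = ⌊(a₀+mₖ₊₁)/dₖ₊₁⌋:
  k=1: m=29, d=2, a=29
  k=2: m=29, d=1, a=58
d=1 and a=2a₀=58 at k=2, so the next step gives (m, d) = (29, 2) again — its k=1 value — and the period has length 2.

[29; 29, 58]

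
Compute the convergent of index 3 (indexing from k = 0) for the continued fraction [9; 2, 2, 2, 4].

113/12

Using pₖ = aₖpₖ₋₁ + pₖ₋₂, qₖ = aₖqₖ₋₁ + qₖ₋₂ (with p₋₁=1, p₋₂=0, q₋₁=0, q₋₂=1):
  k=0: a=9, p=9, q=1
  k=1: a=2, p=19, q=2
  k=2: a=2, p=47, q=5
  k=3: a=2, p=113, q=12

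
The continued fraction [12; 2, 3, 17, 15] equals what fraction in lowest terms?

Using pₖ = aₖpₖ₋₁ + pₖ₋₂ and qₖ = aₖqₖ₋₁ + qₖ₋₂:
  k=0: a=12, p=12, q=1
  k=1: a=2, p=25, q=2
  k=2: a=3, p=87, q=7
  k=3: a=17, p=1504, q=121
  k=4: a=15, p=22647, q=1822

22647/1822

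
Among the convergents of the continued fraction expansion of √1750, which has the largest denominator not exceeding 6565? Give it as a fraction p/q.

126001/3012

√1750 = [41; 1, 4, 1, 82, …] (period length 4).
Convergents:
  p_0/q_0 = 41/1
  p_1/q_1 = 42/1
  p_2/q_2 = 209/5
  p_3/q_3 = 251/6
  p_4/q_4 = 20791/497
  p_5/q_5 = 21042/503
  p_6/q_6 = 104959/2509
  p_7/q_7 = 126001/3012
  p_8/q_8 = 10437041/249493
q_7 = 3012 ≤ 6565 < 249493 = q_8, so the answer is 126001/3012.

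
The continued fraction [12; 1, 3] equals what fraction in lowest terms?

Fold from the inside: start with 3/1.
  1 + 1/3 = 4/3
  12 + 3/4 = 51/4

51/4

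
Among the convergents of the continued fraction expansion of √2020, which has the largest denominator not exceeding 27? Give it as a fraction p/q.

√2020 = [44; 1, 16, 1, 88, …] (period length 4).
Convergents:
  p_0/q_0 = 44/1
  p_1/q_1 = 45/1
  p_2/q_2 = 764/17
  p_3/q_3 = 809/18
  p_4/q_4 = 71956/1601
q_3 = 18 ≤ 27 < 1601 = q_4, so the answer is 809/18.

809/18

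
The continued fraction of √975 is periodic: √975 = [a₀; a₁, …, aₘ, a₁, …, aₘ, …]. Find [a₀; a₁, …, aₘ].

[31; 4, 2, 4, 62]

a₀ = ⌊√975⌋ = 31.
With m₀=0, d₀=1 and mₖ₊₁ = dₖaₖ − mₖ, dₖ₊₁ = (n − mₖ₊₁²)/dₖ, aₖ₊₁ = ⌊(a₀+mₖ₊₁)/dₖ₊₁⌋:
  k=1: m=31, d=14, a=4
  k=2: m=25, d=25, a=2
  k=3: m=25, d=14, a=4
  k=4: m=31, d=1, a=62
d=1 and a=2a₀=62 at k=4, so the next step gives (m, d) = (31, 14) again — its k=1 value — and the period has length 4.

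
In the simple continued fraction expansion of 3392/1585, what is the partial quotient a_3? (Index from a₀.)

6

3392 = 2·1585 + 222   →  a_0 = 2
1585 = 7·222 + 31   →  a_1 = 7
222 = 7·31 + 5   →  a_2 = 7
31 = 6·5 + 1   →  a_3 = 6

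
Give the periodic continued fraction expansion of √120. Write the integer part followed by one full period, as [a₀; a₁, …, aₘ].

a₀ = ⌊√120⌋ = 10.
With m₀=0, d₀=1 and mₖ₊₁ = dₖaₖ − mₖ, dₖ₊₁ = (n − mₖ₊₁²)/dₖ, aₖ₊₁ = ⌊(a₀+mₖ₊₁)/dₖ₊₁⌋:
  k=1: m=10, d=20, a=1
  k=2: m=10, d=1, a=20
d=1 and a=2a₀=20 at k=2, so the next step gives (m, d) = (10, 20) again — its k=1 value — and the period has length 2.

[10; 1, 20]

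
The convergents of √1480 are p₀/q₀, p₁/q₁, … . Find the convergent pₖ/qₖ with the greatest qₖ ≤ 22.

√1480 = [38; 2, 8, 19, 8, 2, 76, …] (period length 6).
Convergents:
  p_0/q_0 = 38/1
  p_1/q_1 = 77/2
  p_2/q_2 = 654/17
  p_3/q_3 = 12503/325
q_2 = 17 ≤ 22 < 325 = q_3, so the answer is 654/17.

654/17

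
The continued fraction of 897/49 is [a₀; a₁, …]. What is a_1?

3

897 = 18·49 + 15   →  a_0 = 18
49 = 3·15 + 4   →  a_1 = 3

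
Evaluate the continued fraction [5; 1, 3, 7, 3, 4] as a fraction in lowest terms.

2263/393

Using pₖ = aₖpₖ₋₁ + pₖ₋₂ and qₖ = aₖqₖ₋₁ + qₖ₋₂:
  k=0: a=5, p=5, q=1
  k=1: a=1, p=6, q=1
  k=2: a=3, p=23, q=4
  k=3: a=7, p=167, q=29
  k=4: a=3, p=524, q=91
  k=5: a=4, p=2263, q=393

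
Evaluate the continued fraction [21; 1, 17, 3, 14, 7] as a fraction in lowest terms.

122258/5571

Fold from the inside: start with 7/1.
  14 + 1/7 = 99/7
  3 + 7/99 = 304/99
  17 + 99/304 = 5267/304
  1 + 304/5267 = 5571/5267
  21 + 5267/5571 = 122258/5571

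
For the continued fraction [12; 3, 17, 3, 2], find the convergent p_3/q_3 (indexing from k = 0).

1960/159

Using pₖ = aₖpₖ₋₁ + pₖ₋₂, qₖ = aₖqₖ₋₁ + qₖ₋₂ (with p₋₁=1, p₋₂=0, q₋₁=0, q₋₂=1):
  k=0: a=12, p=12, q=1
  k=1: a=3, p=37, q=3
  k=2: a=17, p=641, q=52
  k=3: a=3, p=1960, q=159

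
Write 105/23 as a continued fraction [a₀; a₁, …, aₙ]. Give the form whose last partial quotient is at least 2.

105 = 4·23 + 13
23 = 1·13 + 10
13 = 1·10 + 3
10 = 3·3 + 1
3 = 3·1 + 0  (stop)
So 105/23 = [4; 1, 1, 3, 3].

[4; 1, 1, 3, 3]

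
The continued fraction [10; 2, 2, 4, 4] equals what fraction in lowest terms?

968/93

Fold from the inside: start with 4/1.
  4 + 1/4 = 17/4
  2 + 4/17 = 38/17
  2 + 17/38 = 93/38
  10 + 38/93 = 968/93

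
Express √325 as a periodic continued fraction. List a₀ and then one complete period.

[18; 36]

a₀ = ⌊√325⌋ = 18.
With m₀=0, d₀=1 and mₖ₊₁ = dₖaₖ − mₖ, dₖ₊₁ = (n − mₖ₊₁²)/dₖ, aₖ₊₁ = ⌊(a₀+mₖ₊₁)/dₖ₊₁⌋:
  k=1: m=18, d=1, a=36
d=1 and a=2a₀=36 at k=1, so the next step gives (m, d) = (18, 1) again — its k=1 value — and the period has length 1.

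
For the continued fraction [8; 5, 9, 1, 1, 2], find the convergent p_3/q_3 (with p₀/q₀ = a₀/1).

418/51

Using pₖ = aₖpₖ₋₁ + pₖ₋₂, qₖ = aₖqₖ₋₁ + qₖ₋₂ (with p₋₁=1, p₋₂=0, q₋₁=0, q₋₂=1):
  k=0: a=8, p=8, q=1
  k=1: a=5, p=41, q=5
  k=2: a=9, p=377, q=46
  k=3: a=1, p=418, q=51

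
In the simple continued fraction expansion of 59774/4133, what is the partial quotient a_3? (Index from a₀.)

59774 = 14·4133 + 1912   →  a_0 = 14
4133 = 2·1912 + 309   →  a_1 = 2
1912 = 6·309 + 58   →  a_2 = 6
309 = 5·58 + 19   →  a_3 = 5

5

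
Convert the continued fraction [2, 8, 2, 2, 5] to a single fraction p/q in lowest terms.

481/227

Fold from the inside: start with 5/1.
  2 + 1/5 = 11/5
  2 + 5/11 = 27/11
  8 + 11/27 = 227/27
  2 + 27/227 = 481/227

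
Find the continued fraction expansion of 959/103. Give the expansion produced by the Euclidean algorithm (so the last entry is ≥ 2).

959 = 9*103 + 32
103 = 3*32 + 7
32 = 4*7 + 4
7 = 1*4 + 3
4 = 1*3 + 1
3 = 3*1 + 0  (stop)
So 959/103 = [9; 3, 4, 1, 1, 3].

[9; 3, 4, 1, 1, 3]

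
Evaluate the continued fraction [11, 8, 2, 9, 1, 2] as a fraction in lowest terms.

5748/517

Using pₖ = aₖpₖ₋₁ + pₖ₋₂ and qₖ = aₖqₖ₋₁ + qₖ₋₂:
  k=0: a=11, p=11, q=1
  k=1: a=8, p=89, q=8
  k=2: a=2, p=189, q=17
  k=3: a=9, p=1790, q=161
  k=4: a=1, p=1979, q=178
  k=5: a=2, p=5748, q=517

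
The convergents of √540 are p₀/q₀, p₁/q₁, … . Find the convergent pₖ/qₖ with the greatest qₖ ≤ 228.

√540 = [23; 4, 4, 1, 10, 1, 4, 4, 46, …] (period length 8).
Convergents:
  p_0/q_0 = 23/1
  p_1/q_1 = 93/4
  p_2/q_2 = 395/17
  p_3/q_3 = 488/21
  p_4/q_4 = 5275/227
  p_5/q_5 = 5763/248
q_4 = 227 ≤ 228 < 248 = q_5, so the answer is 5275/227.

5275/227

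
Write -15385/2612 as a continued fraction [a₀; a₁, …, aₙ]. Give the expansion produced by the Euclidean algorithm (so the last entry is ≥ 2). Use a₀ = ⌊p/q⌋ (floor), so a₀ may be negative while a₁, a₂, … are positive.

[-6; 9, 9, 1, 8, 1, 2]

-15385 = -6×2612 + 287
2612 = 9×287 + 29
287 = 9×29 + 26
29 = 1×26 + 3
26 = 8×3 + 2
3 = 1×2 + 1
2 = 2×1 + 0  (stop)
So -15385/2612 = [-6; 9, 9, 1, 8, 1, 2].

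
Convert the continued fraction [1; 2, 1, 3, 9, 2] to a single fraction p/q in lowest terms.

Fold from the inside: start with 2/1.
  9 + 1/2 = 19/2
  3 + 2/19 = 59/19
  1 + 19/59 = 78/59
  2 + 59/78 = 215/78
  1 + 78/215 = 293/215

293/215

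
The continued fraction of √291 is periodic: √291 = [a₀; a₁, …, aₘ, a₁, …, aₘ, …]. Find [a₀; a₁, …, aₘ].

a₀ = ⌊√291⌋ = 17.
With m₀=0, d₀=1 and mₖ₊₁ = dₖaₖ − mₖ, dₖ₊₁ = (n − mₖ₊₁²)/dₖ, aₖ₊₁ = ⌊(a₀+mₖ₊₁)/dₖ₊₁⌋:
  k=1: m=17, d=2, a=17
  k=2: m=17, d=1, a=34
d=1 and a=2a₀=34 at k=2, so the next step gives (m, d) = (17, 2) again — its k=1 value — and the period has length 2.

[17; 17, 34]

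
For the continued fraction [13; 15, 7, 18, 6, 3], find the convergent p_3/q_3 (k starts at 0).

25126/1923

Using pₖ = aₖpₖ₋₁ + pₖ₋₂, qₖ = aₖqₖ₋₁ + qₖ₋₂ (with p₋₁=1, p₋₂=0, q₋₁=0, q₋₂=1):
  k=0: a=13, p=13, q=1
  k=1: a=15, p=196, q=15
  k=2: a=7, p=1385, q=106
  k=3: a=18, p=25126, q=1923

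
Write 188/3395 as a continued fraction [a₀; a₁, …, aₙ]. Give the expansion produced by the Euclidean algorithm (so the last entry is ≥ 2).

188 = 0*3395 + 188
3395 = 18*188 + 11
188 = 17*11 + 1
11 = 11*1 + 0  (stop)
So 188/3395 = [0; 18, 17, 11].

[0; 18, 17, 11]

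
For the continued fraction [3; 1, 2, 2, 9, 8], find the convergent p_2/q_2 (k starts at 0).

Using pₖ = aₖpₖ₋₁ + pₖ₋₂, qₖ = aₖqₖ₋₁ + qₖ₋₂ (with p₋₁=1, p₋₂=0, q₋₁=0, q₋₂=1):
  k=0: a=3, p=3, q=1
  k=1: a=1, p=4, q=1
  k=2: a=2, p=11, q=3

11/3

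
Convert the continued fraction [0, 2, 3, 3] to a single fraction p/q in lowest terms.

10/23

Using pₖ = aₖpₖ₋₁ + pₖ₋₂ and qₖ = aₖqₖ₋₁ + qₖ₋₂:
  k=0: a=0, p=0, q=1
  k=1: a=2, p=1, q=2
  k=2: a=3, p=3, q=7
  k=3: a=3, p=10, q=23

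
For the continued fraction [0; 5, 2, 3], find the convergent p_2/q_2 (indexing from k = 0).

Using pₖ = aₖpₖ₋₁ + pₖ₋₂, qₖ = aₖqₖ₋₁ + qₖ₋₂ (with p₋₁=1, p₋₂=0, q₋₁=0, q₋₂=1):
  k=0: a=0, p=0, q=1
  k=1: a=5, p=1, q=5
  k=2: a=2, p=2, q=11

2/11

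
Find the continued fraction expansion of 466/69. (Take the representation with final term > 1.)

[6; 1, 3, 17]

466 = 6*69 + 52
69 = 1*52 + 17
52 = 3*17 + 1
17 = 17*1 + 0  (stop)
So 466/69 = [6; 1, 3, 17].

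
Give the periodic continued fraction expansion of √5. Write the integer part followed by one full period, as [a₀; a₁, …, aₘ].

[2; 4]

a₀ = ⌊√5⌋ = 2.
With m₀=0, d₀=1 and mₖ₊₁ = dₖaₖ − mₖ, dₖ₊₁ = (n − mₖ₊₁²)/dₖ, aₖ₊₁ = ⌊(a₀+mₖ₊₁)/dₖ₊₁⌋:
  k=1: m=2, d=1, a=4
d=1 and a=2a₀=4 at k=1, so the next step gives (m, d) = (2, 1) again — its k=1 value — and the period has length 1.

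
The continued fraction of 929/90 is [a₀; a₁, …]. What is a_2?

9

929 = 10·90 + 29   →  a_0 = 10
90 = 3·29 + 3   →  a_1 = 3
29 = 9·3 + 2   →  a_2 = 9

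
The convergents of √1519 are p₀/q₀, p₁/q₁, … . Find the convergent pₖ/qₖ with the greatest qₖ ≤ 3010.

117001/3002

√1519 = [38; 1, 37, 1, 76, …] (period length 4).
Convergents:
  p_0/q_0 = 38/1
  p_1/q_1 = 39/1
  p_2/q_2 = 1481/38
  p_3/q_3 = 1520/39
  p_4/q_4 = 117001/3002
  p_5/q_5 = 118521/3041
q_4 = 3002 ≤ 3010 < 3041 = q_5, so the answer is 117001/3002.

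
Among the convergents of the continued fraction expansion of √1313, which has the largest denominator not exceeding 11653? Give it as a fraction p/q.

√1313 = [36; 4, 4, 72, …] (period length 3).
Convergents:
  p_0/q_0 = 36/1
  p_1/q_1 = 145/4
  p_2/q_2 = 616/17
  p_3/q_3 = 44497/1228
  p_4/q_4 = 178604/4929
  p_5/q_5 = 758913/20944
q_4 = 4929 ≤ 11653 < 20944 = q_5, so the answer is 178604/4929.

178604/4929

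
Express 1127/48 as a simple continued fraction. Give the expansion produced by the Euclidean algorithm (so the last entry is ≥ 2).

1127 = 23×48 + 23
48 = 2×23 + 2
23 = 11×2 + 1
2 = 2×1 + 0  (stop)
So 1127/48 = [23; 2, 11, 2].

[23; 2, 11, 2]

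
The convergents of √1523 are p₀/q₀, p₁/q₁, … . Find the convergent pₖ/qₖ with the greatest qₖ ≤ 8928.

118755/3043

√1523 = [39; 39, 78, …] (period length 2).
Convergents:
  p_0/q_0 = 39/1
  p_1/q_1 = 1522/39
  p_2/q_2 = 118755/3043
  p_3/q_3 = 4632967/118716
q_2 = 3043 ≤ 8928 < 118716 = q_3, so the answer is 118755/3043.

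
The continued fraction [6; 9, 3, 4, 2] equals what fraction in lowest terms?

Fold from the inside: start with 2/1.
  4 + 1/2 = 9/2
  3 + 2/9 = 29/9
  9 + 9/29 = 270/29
  6 + 29/270 = 1649/270

1649/270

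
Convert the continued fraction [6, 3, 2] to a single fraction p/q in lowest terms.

44/7

Using pₖ = aₖpₖ₋₁ + pₖ₋₂ and qₖ = aₖqₖ₋₁ + qₖ₋₂:
  k=0: a=6, p=6, q=1
  k=1: a=3, p=19, q=3
  k=2: a=2, p=44, q=7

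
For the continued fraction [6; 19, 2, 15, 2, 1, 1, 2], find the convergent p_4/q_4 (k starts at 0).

Using pₖ = aₖpₖ₋₁ + pₖ₋₂, qₖ = aₖqₖ₋₁ + qₖ₋₂ (with p₋₁=1, p₋₂=0, q₋₁=0, q₋₂=1):
  k=0: a=6, p=6, q=1
  k=1: a=19, p=115, q=19
  k=2: a=2, p=236, q=39
  k=3: a=15, p=3655, q=604
  k=4: a=2, p=7546, q=1247

7546/1247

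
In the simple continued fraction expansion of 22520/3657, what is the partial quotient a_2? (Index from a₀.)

3

22520 = 6·3657 + 578   →  a_0 = 6
3657 = 6·578 + 189   →  a_1 = 6
578 = 3·189 + 11   →  a_2 = 3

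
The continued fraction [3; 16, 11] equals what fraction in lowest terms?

Fold from the inside: start with 11/1.
  16 + 1/11 = 177/11
  3 + 11/177 = 542/177

542/177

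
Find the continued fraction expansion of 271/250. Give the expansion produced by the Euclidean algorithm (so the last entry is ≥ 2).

271 = 1*250 + 21
250 = 11*21 + 19
21 = 1*19 + 2
19 = 9*2 + 1
2 = 2*1 + 0  (stop)
So 271/250 = [1; 11, 1, 9, 2].

[1; 11, 1, 9, 2]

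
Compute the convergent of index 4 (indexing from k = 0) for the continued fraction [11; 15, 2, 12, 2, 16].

8907/805

Using pₖ = aₖpₖ₋₁ + pₖ₋₂, qₖ = aₖqₖ₋₁ + qₖ₋₂ (with p₋₁=1, p₋₂=0, q₋₁=0, q₋₂=1):
  k=0: a=11, p=11, q=1
  k=1: a=15, p=166, q=15
  k=2: a=2, p=343, q=31
  k=3: a=12, p=4282, q=387
  k=4: a=2, p=8907, q=805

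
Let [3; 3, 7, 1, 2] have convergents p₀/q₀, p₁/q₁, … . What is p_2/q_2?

73/22

Using pₖ = aₖpₖ₋₁ + pₖ₋₂, qₖ = aₖqₖ₋₁ + qₖ₋₂ (with p₋₁=1, p₋₂=0, q₋₁=0, q₋₂=1):
  k=0: a=3, p=3, q=1
  k=1: a=3, p=10, q=3
  k=2: a=7, p=73, q=22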